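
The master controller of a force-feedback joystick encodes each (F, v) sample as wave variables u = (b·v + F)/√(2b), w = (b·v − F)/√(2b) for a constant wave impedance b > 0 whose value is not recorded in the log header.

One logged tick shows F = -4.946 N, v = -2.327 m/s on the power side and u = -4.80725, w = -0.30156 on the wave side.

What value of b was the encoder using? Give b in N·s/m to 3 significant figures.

u + w = -5.1088;  u + w = √(2b)·v, so √(2b) = -5.1088/(-2.327) = 2.1954.
b = (√(2b))²/2 = 4.8200/2 = 2.4100.
(Check via u − w = 2F/√(2b): u − w = -4.5057, 2F/√(2b) = -4.5057.)

b = 2.41 N·s/m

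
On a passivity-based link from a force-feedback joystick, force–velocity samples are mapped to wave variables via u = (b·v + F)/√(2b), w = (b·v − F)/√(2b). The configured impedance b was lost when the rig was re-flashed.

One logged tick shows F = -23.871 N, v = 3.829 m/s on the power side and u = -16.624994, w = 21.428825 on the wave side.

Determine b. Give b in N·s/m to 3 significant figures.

u + w = 4.803831;  u + w = √(2b)·v, so √(2b) = 4.803831/3.829 = 1.254592.
b = (√(2b))²/2 = 1.574000/2 = 0.787000.
(Check via u − w = 2F/√(2b): u − w = -38.053819, 2F/√(2b) = -38.053820.)

b = 0.787 N·s/m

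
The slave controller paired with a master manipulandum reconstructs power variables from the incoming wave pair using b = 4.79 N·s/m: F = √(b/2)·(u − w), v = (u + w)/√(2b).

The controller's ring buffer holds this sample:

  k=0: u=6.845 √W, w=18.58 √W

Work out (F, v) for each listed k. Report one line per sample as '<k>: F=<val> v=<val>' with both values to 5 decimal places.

k=0: u−w=-11.73500, u+w=25.42500; √(b/2)=1.54758, √(2b)=3.09516; F=1.54758×(-11.735)=-18.16084, v=25.42500/3.09516=8.21444

0: F=-18.16084 v=8.21444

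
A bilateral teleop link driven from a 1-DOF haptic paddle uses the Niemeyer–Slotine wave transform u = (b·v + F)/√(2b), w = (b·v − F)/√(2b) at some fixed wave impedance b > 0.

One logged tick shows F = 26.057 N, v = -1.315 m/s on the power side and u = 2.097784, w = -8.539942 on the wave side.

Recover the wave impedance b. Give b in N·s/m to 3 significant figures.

b = 12 N·s/m

u + w = -6.442158;  u + w = √(2b)·v, so √(2b) = -6.442158/(-1.315) = 4.898979.
b = (√(2b))²/2 = 24.000000/2 = 12.000000.
(Check via u − w = 2F/√(2b): u − w = 10.637726, 2F/√(2b) = 10.637726.)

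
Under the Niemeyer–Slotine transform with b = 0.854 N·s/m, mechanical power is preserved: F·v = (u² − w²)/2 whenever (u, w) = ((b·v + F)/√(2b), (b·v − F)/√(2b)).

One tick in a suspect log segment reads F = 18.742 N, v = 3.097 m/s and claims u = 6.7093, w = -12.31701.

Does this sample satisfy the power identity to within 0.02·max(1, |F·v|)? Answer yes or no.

F·v = 18.742×3.097 = 58.04397 W.
(u² − w²)/2 = (45.01471 − 151.70874)/2 = -53.34701 W.
|Δ| = 111.39099;  2% of max(1, |F·v|) = 1.16088.

no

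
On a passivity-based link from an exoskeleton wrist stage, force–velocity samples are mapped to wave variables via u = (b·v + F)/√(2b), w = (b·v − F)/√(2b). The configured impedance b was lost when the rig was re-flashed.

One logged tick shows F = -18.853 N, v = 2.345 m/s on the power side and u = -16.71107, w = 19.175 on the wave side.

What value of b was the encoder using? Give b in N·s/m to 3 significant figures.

u + w = 2.46393;  u + w = √(2b)·v, so √(2b) = 2.46393/2.345 = 1.05072.
b = (√(2b))²/2 = 1.10400/2 = 0.55200.
(Check via u − w = 2F/√(2b): u − w = -35.88607, 2F/√(2b) = -35.88599.)

b = 0.552 N·s/m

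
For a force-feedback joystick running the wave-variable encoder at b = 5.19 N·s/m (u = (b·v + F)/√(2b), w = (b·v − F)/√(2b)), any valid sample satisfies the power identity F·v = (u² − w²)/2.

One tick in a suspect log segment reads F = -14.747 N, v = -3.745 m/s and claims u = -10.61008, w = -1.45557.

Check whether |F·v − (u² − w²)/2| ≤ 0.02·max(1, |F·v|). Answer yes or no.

F·v = (-14.747)×(-3.745) = 55.2275 W.
(u² − w²)/2 = (112.5738 − 2.1187)/2 = 55.2276 W.
|Δ| = 0.0000;  2% of max(1, |F·v|) = 1.1046.

yes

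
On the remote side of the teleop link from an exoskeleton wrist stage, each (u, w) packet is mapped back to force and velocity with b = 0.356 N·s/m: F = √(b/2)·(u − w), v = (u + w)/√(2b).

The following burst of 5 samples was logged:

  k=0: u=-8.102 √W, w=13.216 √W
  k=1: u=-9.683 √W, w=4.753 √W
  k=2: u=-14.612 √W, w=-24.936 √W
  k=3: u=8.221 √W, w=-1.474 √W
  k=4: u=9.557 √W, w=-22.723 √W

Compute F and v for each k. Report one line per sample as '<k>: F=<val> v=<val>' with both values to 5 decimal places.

0: F=-8.99407 v=6.06067
1: F=-6.09056 v=-5.84261
2: F=4.35570 v=-46.86887
3: F=4.09032 v=7.99596
4: F=13.61895 v=-15.60321

k=0: u−w=-21.31800, u+w=5.11400; √(b/2)=0.42190, √(2b)=0.84380; F=0.42190×(-21.318)=-8.99407, v=5.11400/0.84380=6.06067
k=1: u−w=-14.43600, u+w=-4.93000; √(b/2)=0.42190, √(2b)=0.84380; F=0.42190×(-14.436)=-6.09056, v=-4.93000/0.84380=-5.84261
k=2: u−w=10.32400, u+w=-39.54800; √(b/2)=0.42190, √(2b)=0.84380; F=0.42190×10.324=4.35570, v=-39.54800/0.84380=-46.86887
k=3: u−w=9.69500, u+w=6.74700; √(b/2)=0.42190, √(2b)=0.84380; F=0.42190×9.695=4.09032, v=6.74700/0.84380=7.99596
k=4: u−w=32.28000, u+w=-13.16600; √(b/2)=0.42190, √(2b)=0.84380; F=0.42190×32.28=13.61895, v=-13.16600/0.84380=-15.60321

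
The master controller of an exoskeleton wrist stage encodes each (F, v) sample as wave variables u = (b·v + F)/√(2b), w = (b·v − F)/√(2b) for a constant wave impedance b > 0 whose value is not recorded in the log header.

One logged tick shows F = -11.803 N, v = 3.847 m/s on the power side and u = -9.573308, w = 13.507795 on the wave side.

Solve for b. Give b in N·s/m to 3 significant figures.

u + w = 3.934487;  u + w = √(2b)·v, so √(2b) = 3.934487/3.847 = 1.022742.
b = (√(2b))²/2 = 1.046000/2 = 0.523000.
(Check via u − w = 2F/√(2b): u − w = -23.081103, 2F/√(2b) = -23.081099.)

b = 0.523 N·s/m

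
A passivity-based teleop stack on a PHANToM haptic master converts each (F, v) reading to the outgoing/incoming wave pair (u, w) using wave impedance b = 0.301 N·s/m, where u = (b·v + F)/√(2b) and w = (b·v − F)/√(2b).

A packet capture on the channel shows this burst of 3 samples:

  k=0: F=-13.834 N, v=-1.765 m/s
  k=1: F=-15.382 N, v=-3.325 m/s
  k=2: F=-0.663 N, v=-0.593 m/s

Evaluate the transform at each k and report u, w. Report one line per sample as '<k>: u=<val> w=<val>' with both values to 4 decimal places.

0: u=-18.5146 w=17.1452
1: u=-21.1150 w=18.5352
2: u=-1.0846 w=0.6245

k=0: b·v=0.301×(-1.765)=-0.5313; √(2b)=0.7759; u=(-0.5313+(-13.834))/0.7759=-18.5146, w=(-0.5313−(-13.834))/0.7759=17.1452
k=1: b·v=0.301×(-3.325)=-1.0008; √(2b)=0.7759; u=(-1.0008+(-15.382))/0.7759=-21.1150, w=(-1.0008−(-15.382))/0.7759=18.5352
k=2: b·v=0.301×(-0.593)=-0.1785; √(2b)=0.7759; u=(-0.1785+(-0.663))/0.7759=-1.0846, w=(-0.1785−(-0.663))/0.7759=0.6245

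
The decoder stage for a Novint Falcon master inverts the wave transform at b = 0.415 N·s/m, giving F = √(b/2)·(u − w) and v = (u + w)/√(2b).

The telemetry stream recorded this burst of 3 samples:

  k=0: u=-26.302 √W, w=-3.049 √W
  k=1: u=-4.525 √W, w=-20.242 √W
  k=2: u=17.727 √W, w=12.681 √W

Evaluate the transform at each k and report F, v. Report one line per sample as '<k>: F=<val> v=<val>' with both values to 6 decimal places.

k=0: u−w=-23.253000, u+w=-29.351000; √(b/2)=0.455522, √(2b)=0.911043; F=0.455522×(-23.253)=-10.592246, v=-29.351000/0.911043=-32.216908
k=1: u−w=15.717000, u+w=-24.767000; √(b/2)=0.455522, √(2b)=0.911043; F=0.455522×15.717=7.159434, v=-24.767000/0.911043=-27.185314
k=2: u−w=5.046000, u+w=30.408000; √(b/2)=0.455522, √(2b)=0.911043; F=0.455522×5.046=2.298562, v=30.408000/0.911043=33.377116

0: F=-10.592246 v=-32.216908
1: F=7.159434 v=-27.185314
2: F=2.298562 v=33.377116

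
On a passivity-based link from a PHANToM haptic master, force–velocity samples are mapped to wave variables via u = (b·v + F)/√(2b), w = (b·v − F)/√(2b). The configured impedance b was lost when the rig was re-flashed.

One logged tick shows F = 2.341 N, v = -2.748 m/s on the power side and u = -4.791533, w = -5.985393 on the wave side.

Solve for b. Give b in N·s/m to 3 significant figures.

b = 7.69 N·s/m

u + w = -10.776926;  u + w = √(2b)·v, so √(2b) = -10.776926/(-2.748) = 3.921734.
b = (√(2b))²/2 = 15.380000/2 = 7.690000.
(Check via u − w = 2F/√(2b): u − w = 1.193860, 2F/√(2b) = 1.193860.)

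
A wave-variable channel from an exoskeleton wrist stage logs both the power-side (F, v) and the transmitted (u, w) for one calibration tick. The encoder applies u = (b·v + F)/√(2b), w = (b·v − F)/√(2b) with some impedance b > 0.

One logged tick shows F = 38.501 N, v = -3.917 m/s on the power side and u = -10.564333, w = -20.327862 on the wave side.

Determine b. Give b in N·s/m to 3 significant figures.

b = 31.1 N·s/m

u + w = -30.892195;  u + w = √(2b)·v, so √(2b) = -30.892195/(-3.917) = 7.886698.
b = (√(2b))²/2 = 62.200001/2 = 31.100001.
(Check via u − w = 2F/√(2b): u − w = 9.763529, 2F/√(2b) = 9.763529.)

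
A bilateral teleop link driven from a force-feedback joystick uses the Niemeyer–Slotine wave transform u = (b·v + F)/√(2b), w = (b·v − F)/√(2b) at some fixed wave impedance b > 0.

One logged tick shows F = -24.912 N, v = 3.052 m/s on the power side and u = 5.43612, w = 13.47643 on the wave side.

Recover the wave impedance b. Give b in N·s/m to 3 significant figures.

u + w = 18.9125;  u + w = √(2b)·v, so √(2b) = 18.9125/3.052 = 6.1968.
b = (√(2b))²/2 = 38.4000/2 = 19.2000.
(Check via u − w = 2F/√(2b): u − w = -8.0403, 2F/√(2b) = -8.0403.)

b = 19.2 N·s/m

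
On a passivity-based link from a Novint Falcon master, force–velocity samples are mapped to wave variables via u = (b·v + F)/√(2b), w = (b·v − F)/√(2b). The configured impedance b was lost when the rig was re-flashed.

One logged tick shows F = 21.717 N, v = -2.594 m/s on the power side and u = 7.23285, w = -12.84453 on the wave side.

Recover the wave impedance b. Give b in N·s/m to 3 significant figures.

u + w = -5.6117;  u + w = √(2b)·v, so √(2b) = -5.6117/(-2.594) = 2.1633.
b = (√(2b))²/2 = 4.6800/2 = 2.3400.
(Check via u − w = 2F/√(2b): u − w = 20.0774, 2F/√(2b) = 20.0774.)

b = 2.34 N·s/m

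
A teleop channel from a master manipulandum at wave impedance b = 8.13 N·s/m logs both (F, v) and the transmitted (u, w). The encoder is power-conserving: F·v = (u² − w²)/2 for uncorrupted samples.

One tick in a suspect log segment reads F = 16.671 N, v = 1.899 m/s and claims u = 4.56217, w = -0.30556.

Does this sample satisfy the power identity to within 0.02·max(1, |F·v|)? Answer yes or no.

F·v = 16.671×1.899 = 31.6582 W.
(u² − w²)/2 = (20.8134 − 0.0934)/2 = 10.3600 W.
|Δ| = 21.2982;  2% of max(1, |F·v|) = 0.6332.

no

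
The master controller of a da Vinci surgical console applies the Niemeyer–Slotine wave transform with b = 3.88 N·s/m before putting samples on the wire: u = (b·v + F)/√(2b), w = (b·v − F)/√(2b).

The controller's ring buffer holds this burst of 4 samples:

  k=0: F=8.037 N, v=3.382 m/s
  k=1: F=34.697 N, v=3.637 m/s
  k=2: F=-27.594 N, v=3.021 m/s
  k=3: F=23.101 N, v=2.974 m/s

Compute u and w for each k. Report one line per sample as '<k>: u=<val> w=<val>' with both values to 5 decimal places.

k=0: b·v=3.88×3.382=13.12216; √(2b)=2.78568; u=(13.12216+8.037)/2.78568=7.59570, w=(13.12216−8.037)/2.78568=1.82547
k=1: b·v=3.88×3.637=14.11156; √(2b)=2.78568; u=(14.11156+34.697)/2.78568=17.52125, w=(14.11156−34.697)/2.78568=-7.38974
k=2: b·v=3.88×3.021=11.72148; √(2b)=2.78568; u=(11.72148+(-27.594))/2.78568=-5.69790, w=(11.72148−(-27.594))/2.78568=14.11343
k=3: b·v=3.88×2.974=11.53912; √(2b)=2.78568; u=(11.53912+23.101)/2.78568=12.43508, w=(11.53912−23.101)/2.78568=-4.15047

0: u=7.59570 w=1.82547
1: u=17.52125 w=-7.38974
2: u=-5.69790 w=14.11343
3: u=12.43508 w=-4.15047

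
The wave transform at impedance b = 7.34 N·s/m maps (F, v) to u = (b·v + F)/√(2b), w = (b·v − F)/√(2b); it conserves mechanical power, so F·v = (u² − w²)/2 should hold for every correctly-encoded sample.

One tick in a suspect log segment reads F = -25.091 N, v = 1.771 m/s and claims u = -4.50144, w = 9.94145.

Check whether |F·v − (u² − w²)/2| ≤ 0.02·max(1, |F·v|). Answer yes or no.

no

F·v = (-25.091)×1.771 = -44.43616 W.
(u² − w²)/2 = (20.26296 − 98.83243)/2 = -39.28473 W.
|Δ| = 5.15143;  2% of max(1, |F·v|) = 0.88872.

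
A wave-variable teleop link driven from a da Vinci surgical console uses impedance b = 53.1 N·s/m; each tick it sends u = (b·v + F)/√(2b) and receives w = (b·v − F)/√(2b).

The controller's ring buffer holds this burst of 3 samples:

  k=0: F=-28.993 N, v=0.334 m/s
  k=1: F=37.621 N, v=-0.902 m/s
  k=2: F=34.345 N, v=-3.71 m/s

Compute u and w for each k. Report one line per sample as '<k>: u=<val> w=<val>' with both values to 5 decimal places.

k=0: b·v=53.1×0.334=17.73540; √(2b)=10.30534; u=(17.73540+(-28.993))/10.30534=-1.09240, w=(17.73540−(-28.993))/10.30534=4.53439
k=1: b·v=53.1×(-0.902)=-47.89620; √(2b)=10.30534; u=(-47.89620+37.621)/10.30534=-0.99708, w=(-47.89620−37.621)/10.30534=-8.29834
k=2: b·v=53.1×(-3.71)=-197.00100; √(2b)=10.30534; u=(-197.00100+34.345)/10.30534=-15.78366, w=(-197.00100−34.345)/10.30534=-22.44914

0: u=-1.09240 w=4.53439
1: u=-0.99708 w=-8.29834
2: u=-15.78366 w=-22.44914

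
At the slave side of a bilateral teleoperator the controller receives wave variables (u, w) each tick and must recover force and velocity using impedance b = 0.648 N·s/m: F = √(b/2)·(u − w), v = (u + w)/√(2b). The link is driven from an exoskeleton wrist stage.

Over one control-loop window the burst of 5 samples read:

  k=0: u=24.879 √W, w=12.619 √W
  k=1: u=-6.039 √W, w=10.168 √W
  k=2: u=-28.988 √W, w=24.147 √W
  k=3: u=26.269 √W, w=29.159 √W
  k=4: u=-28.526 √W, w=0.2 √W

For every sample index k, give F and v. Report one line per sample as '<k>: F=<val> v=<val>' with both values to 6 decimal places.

k=0: u−w=12.260000, u+w=37.498000; √(b/2)=0.569210, √(2b)=1.138420; F=0.569210×12.26=6.978514, v=37.498000/1.138420=32.938635
k=1: u−w=-16.207000, u+w=4.129000; √(b/2)=0.569210, √(2b)=1.138420; F=0.569210×(-16.207)=-9.225186, v=4.129000/1.138420=3.626957
k=2: u−w=-53.135000, u+w=-4.841000; √(b/2)=0.569210, √(2b)=1.138420; F=0.569210×(-53.135)=-30.244972, v=-4.841000/1.138420=-4.252385
k=3: u−w=-2.890000, u+w=55.428000; √(b/2)=0.569210, √(2b)=1.138420; F=0.569210×(-2.89)=-1.645017, v=55.428000/1.138420=48.688535
k=4: u−w=-28.726000, u+w=-28.326000; √(b/2)=0.569210, √(2b)=1.138420; F=0.569210×(-28.726)=-16.351126, v=-28.326000/1.138420=-24.881855

0: F=6.978514 v=32.938635
1: F=-9.225186 v=3.626957
2: F=-30.244972 v=-4.252385
3: F=-1.645017 v=48.688535
4: F=-16.351126 v=-24.881855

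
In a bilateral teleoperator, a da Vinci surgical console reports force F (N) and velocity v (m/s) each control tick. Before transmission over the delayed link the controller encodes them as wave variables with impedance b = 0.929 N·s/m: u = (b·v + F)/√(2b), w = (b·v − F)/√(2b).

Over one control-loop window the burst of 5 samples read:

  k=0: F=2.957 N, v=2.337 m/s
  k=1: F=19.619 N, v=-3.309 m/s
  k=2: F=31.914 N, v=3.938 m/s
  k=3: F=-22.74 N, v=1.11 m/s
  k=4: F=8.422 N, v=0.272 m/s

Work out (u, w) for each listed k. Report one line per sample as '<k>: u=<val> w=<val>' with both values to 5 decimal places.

k=0: b·v=0.929×2.337=2.17107; √(2b)=1.36308; u=(2.17107+2.957)/1.36308=3.76211, w=(2.17107−2.957)/1.36308=-0.57658
k=1: b·v=0.929×(-3.309)=-3.07406; √(2b)=1.36308; u=(-3.07406+19.619)/1.36308=12.13787, w=(-3.07406−19.619)/1.36308=-16.64831
k=2: b·v=0.929×3.938=3.65840; √(2b)=1.36308; u=(3.65840+31.914)/1.36308=26.09699, w=(3.65840−31.914)/1.36308=-20.72916
k=3: b·v=0.929×1.11=1.03119; √(2b)=1.36308; u=(1.03119+(-22.74))/1.36308=-15.92624, w=(1.03119−(-22.74))/1.36308=17.43926
k=4: b·v=0.929×0.272=0.25269; √(2b)=1.36308; u=(0.25269+8.422)/1.36308=6.36401, w=(0.25269−8.422)/1.36308=-5.99325

0: u=3.76211 w=-0.57658
1: u=12.13787 w=-16.64831
2: u=26.09699 w=-20.72916
3: u=-15.92624 w=17.43926
4: u=6.36401 w=-5.99325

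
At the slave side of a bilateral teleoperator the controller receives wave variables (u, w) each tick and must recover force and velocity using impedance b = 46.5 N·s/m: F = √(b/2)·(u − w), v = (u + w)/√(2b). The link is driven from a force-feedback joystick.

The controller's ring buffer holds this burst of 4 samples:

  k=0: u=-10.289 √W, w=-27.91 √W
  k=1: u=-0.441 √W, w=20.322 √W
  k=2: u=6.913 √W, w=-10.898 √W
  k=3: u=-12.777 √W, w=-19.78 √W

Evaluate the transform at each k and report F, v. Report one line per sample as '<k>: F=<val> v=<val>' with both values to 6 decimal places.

0: F=84.965385 v=-3.961052
1: F=-100.115560 v=2.061564
2: F=85.881532 v=-0.413225
3: F=33.767243 v=-3.376004

k=0: u−w=17.621000, u+w=-38.199000; √(b/2)=4.821825, √(2b)=9.643651; F=4.821825×17.621=84.965385, v=-38.199000/9.643651=-3.961052
k=1: u−w=-20.763000, u+w=19.881000; √(b/2)=4.821825, √(2b)=9.643651; F=4.821825×(-20.763)=-100.115560, v=19.881000/9.643651=2.061564
k=2: u−w=17.811000, u+w=-3.985000; √(b/2)=4.821825, √(2b)=9.643651; F=4.821825×17.811=85.881532, v=-3.985000/9.643651=-0.413225
k=3: u−w=7.003000, u+w=-32.557000; √(b/2)=4.821825, √(2b)=9.643651; F=4.821825×7.003=33.767243, v=-32.557000/9.643651=-3.376004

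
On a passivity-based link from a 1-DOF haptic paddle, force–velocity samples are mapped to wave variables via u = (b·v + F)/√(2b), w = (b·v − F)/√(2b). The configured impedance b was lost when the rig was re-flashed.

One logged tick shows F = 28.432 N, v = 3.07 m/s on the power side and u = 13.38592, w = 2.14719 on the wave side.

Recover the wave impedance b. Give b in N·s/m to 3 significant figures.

u + w = 15.53311;  u + w = √(2b)·v, so √(2b) = 15.53311/3.07 = 5.05964.
b = (√(2b))²/2 = 25.60001/2 = 12.80000.
(Check via u − w = 2F/√(2b): u − w = 11.23873, 2F/√(2b) = 11.23873.)

b = 12.8 N·s/m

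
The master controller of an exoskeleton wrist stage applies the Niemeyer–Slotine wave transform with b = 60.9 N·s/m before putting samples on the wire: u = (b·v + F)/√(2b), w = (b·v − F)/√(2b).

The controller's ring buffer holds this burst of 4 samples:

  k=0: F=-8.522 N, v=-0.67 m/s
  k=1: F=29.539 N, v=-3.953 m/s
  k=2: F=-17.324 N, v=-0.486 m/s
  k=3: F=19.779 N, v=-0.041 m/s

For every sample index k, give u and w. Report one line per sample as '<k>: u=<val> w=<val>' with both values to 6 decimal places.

k=0: b·v=60.9×(-0.67)=-40.803000; √(2b)=11.036304; u=(-40.803000+(-8.522))/11.036304=-4.469341, w=(-40.803000−(-8.522))/11.036304=-2.924983
k=1: b·v=60.9×(-3.953)=-240.737700; √(2b)=11.036304; u=(-240.737700+29.539)/11.036304=-19.136724, w=(-240.737700−29.539)/11.036304=-24.489784
k=2: b·v=60.9×(-0.486)=-29.597400; √(2b)=11.036304; u=(-29.597400+(-17.324))/11.036304=-4.251550, w=(-29.597400−(-17.324))/11.036304=-1.112093
k=3: b·v=60.9×(-0.041)=-2.496900; √(2b)=11.036304; u=(-2.496900+19.779)/11.036304=1.565932, w=(-2.496900−19.779)/11.036304=-2.018420

0: u=-4.469341 w=-2.924983
1: u=-19.136724 w=-24.489784
2: u=-4.251550 w=-1.112093
3: u=1.565932 w=-2.018420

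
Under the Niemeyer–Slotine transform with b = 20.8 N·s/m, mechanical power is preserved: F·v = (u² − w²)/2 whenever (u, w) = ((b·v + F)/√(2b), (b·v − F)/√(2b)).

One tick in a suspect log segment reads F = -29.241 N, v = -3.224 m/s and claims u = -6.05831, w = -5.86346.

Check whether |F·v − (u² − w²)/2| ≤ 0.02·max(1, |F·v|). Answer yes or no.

no

F·v = (-29.241)×(-3.224) = 94.2730 W.
(u² − w²)/2 = (36.7031 − 34.3802)/2 = 1.1615 W.
|Δ| = 93.1115;  2% of max(1, |F·v|) = 1.8855.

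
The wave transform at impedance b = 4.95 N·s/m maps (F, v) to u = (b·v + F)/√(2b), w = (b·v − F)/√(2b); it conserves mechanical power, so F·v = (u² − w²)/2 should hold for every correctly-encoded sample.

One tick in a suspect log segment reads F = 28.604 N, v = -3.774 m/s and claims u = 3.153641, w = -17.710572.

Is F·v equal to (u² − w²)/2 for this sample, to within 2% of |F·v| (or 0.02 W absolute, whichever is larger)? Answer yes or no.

F·v = 28.604×(-3.774) = -107.951496 W.
(u² − w²)/2 = (9.945452 − 313.664361)/2 = -151.859455 W.
|Δ| = 43.907959;  2% of max(1, |F·v|) = 2.159030.

no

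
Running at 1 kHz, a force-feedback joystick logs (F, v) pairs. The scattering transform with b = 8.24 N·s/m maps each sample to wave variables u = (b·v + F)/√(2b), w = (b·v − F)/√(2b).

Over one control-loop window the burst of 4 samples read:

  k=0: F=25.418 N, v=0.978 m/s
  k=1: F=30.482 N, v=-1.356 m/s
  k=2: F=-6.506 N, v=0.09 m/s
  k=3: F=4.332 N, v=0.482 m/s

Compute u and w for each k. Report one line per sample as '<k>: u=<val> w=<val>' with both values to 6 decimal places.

k=0: b·v=8.24×0.978=8.058720; √(2b)=4.059557; u=(8.058720+25.418)/4.059557=8.246398, w=(8.058720−25.418)/4.059557=-4.276152
k=1: b·v=8.24×(-1.356)=-11.173440; √(2b)=4.059557; u=(-11.173440+30.482)/4.059557=4.756322, w=(-11.173440−30.482)/4.059557=-10.261081
k=2: b·v=8.24×0.09=0.741600; √(2b)=4.059557; u=(0.741600+(-6.506))/4.059557=-1.419958, w=(0.741600−(-6.506))/4.059557=1.785318
k=3: b·v=8.24×0.482=3.971680; √(2b)=4.059557; u=(3.971680+4.332)/4.059557=2.045465, w=(3.971680−4.332)/4.059557=-0.088758

0: u=8.246398 w=-4.276152
1: u=4.756322 w=-10.261081
2: u=-1.419958 w=1.785318
3: u=2.045465 w=-0.088758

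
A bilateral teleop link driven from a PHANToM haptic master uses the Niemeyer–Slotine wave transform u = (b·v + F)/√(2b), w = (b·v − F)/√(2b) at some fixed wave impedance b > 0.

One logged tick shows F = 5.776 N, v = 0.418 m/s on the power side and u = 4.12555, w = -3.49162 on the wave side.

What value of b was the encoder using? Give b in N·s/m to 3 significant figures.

b = 1.15 N·s/m

u + w = 0.6339;  u + w = √(2b)·v, so √(2b) = 0.6339/0.418 = 1.5166.
b = (√(2b))²/2 = 2.3000/2 = 1.1500.
(Check via u − w = 2F/√(2b): u − w = 7.6172, 2F/√(2b) = 7.6171.)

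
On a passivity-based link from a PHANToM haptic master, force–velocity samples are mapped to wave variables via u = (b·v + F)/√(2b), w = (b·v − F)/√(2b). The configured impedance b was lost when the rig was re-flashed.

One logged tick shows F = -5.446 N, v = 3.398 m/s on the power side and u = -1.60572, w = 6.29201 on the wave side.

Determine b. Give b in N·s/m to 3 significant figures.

b = 0.951 N·s/m

u + w = 4.6863;  u + w = √(2b)·v, so √(2b) = 4.6863/3.398 = 1.3791.
b = (√(2b))²/2 = 1.9020/2 = 0.9510.
(Check via u − w = 2F/√(2b): u − w = -7.8977, 2F/√(2b) = -7.8977.)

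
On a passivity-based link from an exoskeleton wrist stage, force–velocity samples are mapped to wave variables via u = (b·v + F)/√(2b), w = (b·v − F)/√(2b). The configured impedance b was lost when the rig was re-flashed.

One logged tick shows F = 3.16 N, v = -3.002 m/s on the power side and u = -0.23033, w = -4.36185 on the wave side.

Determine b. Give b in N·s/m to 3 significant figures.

b = 1.17 N·s/m

u + w = -4.59218;  u + w = √(2b)·v, so √(2b) = -4.59218/(-3.002) = 1.52971.
b = (√(2b))²/2 = 2.34000/2 = 1.17000.
(Check via u − w = 2F/√(2b): u − w = 4.13152, 2F/√(2b) = 4.13151.)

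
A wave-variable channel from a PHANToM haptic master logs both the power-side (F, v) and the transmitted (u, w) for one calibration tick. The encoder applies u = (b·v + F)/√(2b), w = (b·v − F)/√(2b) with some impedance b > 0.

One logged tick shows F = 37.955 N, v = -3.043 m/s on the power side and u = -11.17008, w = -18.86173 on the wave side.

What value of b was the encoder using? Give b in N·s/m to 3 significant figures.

u + w = -30.0318;  u + w = √(2b)·v, so √(2b) = -30.0318/(-3.043) = 9.8691.
b = (√(2b))²/2 = 97.4000/2 = 48.7000.
(Check via u − w = 2F/√(2b): u − w = 7.6917, 2F/√(2b) = 7.6916.)

b = 48.7 N·s/m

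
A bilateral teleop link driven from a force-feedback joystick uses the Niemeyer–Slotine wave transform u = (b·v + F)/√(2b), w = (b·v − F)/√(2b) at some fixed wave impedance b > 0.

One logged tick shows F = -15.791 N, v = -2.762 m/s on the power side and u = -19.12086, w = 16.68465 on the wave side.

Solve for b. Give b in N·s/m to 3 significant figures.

b = 0.389 N·s/m

u + w = -2.43621;  u + w = √(2b)·v, so √(2b) = -2.43621/(-2.762) = 0.88205.
b = (√(2b))²/2 = 0.77800/2 = 0.38900.
(Check via u − w = 2F/√(2b): u − w = -35.80551, 2F/√(2b) = -35.80540.)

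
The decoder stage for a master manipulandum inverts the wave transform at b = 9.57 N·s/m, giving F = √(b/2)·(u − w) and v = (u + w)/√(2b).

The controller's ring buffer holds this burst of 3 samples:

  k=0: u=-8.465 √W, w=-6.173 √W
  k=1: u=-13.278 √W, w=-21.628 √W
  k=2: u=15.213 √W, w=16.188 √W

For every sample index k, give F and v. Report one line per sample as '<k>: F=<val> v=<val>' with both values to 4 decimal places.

k=0: u−w=-2.2920, u+w=-14.6380; √(b/2)=2.1875, √(2b)=4.3749; F=2.1875×(-2.292)=-5.0137, v=-14.6380/4.3749=-3.3459
k=1: u−w=8.3500, u+w=-34.9060; √(b/2)=2.1875, √(2b)=4.3749; F=2.1875×8.35=18.2653, v=-34.9060/4.3749=-7.9786
k=2: u−w=-0.9750, u+w=31.4010; √(b/2)=2.1875, √(2b)=4.3749; F=2.1875×(-0.975)=-2.1328, v=31.4010/4.3749=7.1775

0: F=-5.0137 v=-3.3459
1: F=18.2653 v=-7.9786
2: F=-2.1328 v=7.1775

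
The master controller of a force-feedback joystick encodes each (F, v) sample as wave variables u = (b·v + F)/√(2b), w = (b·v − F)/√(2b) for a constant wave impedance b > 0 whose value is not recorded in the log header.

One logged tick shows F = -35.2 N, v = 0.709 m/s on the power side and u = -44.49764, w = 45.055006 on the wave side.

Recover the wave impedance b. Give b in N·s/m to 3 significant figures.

u + w = 0.557366;  u + w = √(2b)·v, so √(2b) = 0.557366/0.709 = 0.786130.
b = (√(2b))²/2 = 0.618000/2 = 0.309000.
(Check via u − w = 2F/√(2b): u − w = -89.552646, 2F/√(2b) = -89.552646.)

b = 0.309 N·s/m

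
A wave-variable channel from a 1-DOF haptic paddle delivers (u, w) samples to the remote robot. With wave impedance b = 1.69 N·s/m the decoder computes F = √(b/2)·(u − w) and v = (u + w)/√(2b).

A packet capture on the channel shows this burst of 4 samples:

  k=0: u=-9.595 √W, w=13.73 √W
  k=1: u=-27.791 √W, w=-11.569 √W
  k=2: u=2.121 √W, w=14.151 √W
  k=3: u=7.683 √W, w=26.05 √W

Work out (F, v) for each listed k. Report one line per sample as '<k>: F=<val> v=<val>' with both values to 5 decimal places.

k=0: u−w=-23.32500, u+w=4.13500; √(b/2)=0.91924, √(2b)=1.83848; F=0.91924×(-23.325)=-21.44125, v=4.13500/1.83848=2.24914
k=1: u−w=-16.22200, u+w=-39.36000; √(b/2)=0.91924, √(2b)=1.83848; F=0.91924×(-16.222)=-14.91189, v=-39.36000/1.83848=-21.40902
k=2: u−w=-12.03000, u+w=16.27200; √(b/2)=0.91924, √(2b)=1.83848; F=0.91924×(-12.03)=-11.05844, v=16.27200/1.83848=8.85080
k=3: u−w=-18.36700, u+w=33.73300; √(b/2)=0.91924, √(2b)=1.83848; F=0.91924×(-18.367)=-16.88366, v=33.73300/1.83848=18.34833

0: F=-21.44125 v=2.24914
1: F=-14.91189 v=-21.40902
2: F=-11.05844 v=8.85080
3: F=-16.88366 v=18.34833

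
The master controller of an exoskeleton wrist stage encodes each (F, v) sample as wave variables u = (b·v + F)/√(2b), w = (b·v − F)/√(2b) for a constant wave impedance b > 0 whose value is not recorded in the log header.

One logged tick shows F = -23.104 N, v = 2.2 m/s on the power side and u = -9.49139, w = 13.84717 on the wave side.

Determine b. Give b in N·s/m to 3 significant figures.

b = 1.96 N·s/m

u + w = 4.3558;  u + w = √(2b)·v, so √(2b) = 4.3558/2.2 = 1.9799.
b = (√(2b))²/2 = 3.9200/2 = 1.9600.
(Check via u − w = 2F/√(2b): u − w = -23.3386, 2F/√(2b) = -23.3386.)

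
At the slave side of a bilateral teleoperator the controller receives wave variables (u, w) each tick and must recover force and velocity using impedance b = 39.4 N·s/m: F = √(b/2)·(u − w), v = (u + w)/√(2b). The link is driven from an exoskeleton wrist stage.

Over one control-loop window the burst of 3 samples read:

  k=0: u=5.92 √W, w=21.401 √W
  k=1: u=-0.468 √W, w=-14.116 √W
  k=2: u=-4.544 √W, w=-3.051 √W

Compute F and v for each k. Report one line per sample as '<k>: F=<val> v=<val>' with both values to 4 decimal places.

k=0: u−w=-15.4810, u+w=27.3210; √(b/2)=4.4385, √(2b)=8.8769; F=4.4385×(-15.481)=-68.7119, v=27.3210/8.8769=3.0778
k=1: u−w=13.6480, u+w=-14.5840; √(b/2)=4.4385, √(2b)=8.8769; F=4.4385×13.648=60.5762, v=-14.5840/8.8769=-1.6429
k=2: u−w=-1.4930, u+w=-7.5950; √(b/2)=4.4385, √(2b)=8.8769; F=4.4385×(-1.493)=-6.6266, v=-7.5950/8.8769=-0.8556

0: F=-68.7119 v=3.0778
1: F=60.5762 v=-1.6429
2: F=-6.6266 v=-0.8556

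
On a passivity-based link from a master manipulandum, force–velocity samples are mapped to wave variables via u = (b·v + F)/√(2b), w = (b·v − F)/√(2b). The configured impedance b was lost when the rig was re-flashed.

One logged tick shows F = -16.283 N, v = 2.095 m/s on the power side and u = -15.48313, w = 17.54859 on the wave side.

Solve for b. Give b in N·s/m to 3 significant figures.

u + w = 2.0655;  u + w = √(2b)·v, so √(2b) = 2.0655/2.095 = 0.9859.
b = (√(2b))²/2 = 0.9720/2 = 0.4860.
(Check via u − w = 2F/√(2b): u − w = -33.0317, 2F/√(2b) = -33.0318.)

b = 0.486 N·s/m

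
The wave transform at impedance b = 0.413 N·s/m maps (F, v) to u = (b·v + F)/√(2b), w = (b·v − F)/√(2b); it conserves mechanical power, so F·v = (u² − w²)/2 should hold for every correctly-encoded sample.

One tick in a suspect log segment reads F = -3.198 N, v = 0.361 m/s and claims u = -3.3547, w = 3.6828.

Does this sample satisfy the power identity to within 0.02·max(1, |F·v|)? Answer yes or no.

yes

F·v = (-3.198)×0.361 = -1.1545 W.
(u² − w²)/2 = (11.2540 − 13.5630)/2 = -1.1545 W.
|Δ| = 0.0000;  2% of max(1, |F·v|) = 0.0231.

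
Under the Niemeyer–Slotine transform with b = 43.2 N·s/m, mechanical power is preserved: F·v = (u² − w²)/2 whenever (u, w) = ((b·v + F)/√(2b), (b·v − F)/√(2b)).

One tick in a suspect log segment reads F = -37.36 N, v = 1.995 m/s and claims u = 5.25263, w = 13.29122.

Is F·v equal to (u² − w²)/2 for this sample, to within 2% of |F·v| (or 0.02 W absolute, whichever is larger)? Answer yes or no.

yes

F·v = (-37.36)×1.995 = -74.53320 W.
(u² − w²)/2 = (27.59012 − 176.65653)/2 = -74.53320 W.
|Δ| = 0.00000;  2% of max(1, |F·v|) = 1.49066.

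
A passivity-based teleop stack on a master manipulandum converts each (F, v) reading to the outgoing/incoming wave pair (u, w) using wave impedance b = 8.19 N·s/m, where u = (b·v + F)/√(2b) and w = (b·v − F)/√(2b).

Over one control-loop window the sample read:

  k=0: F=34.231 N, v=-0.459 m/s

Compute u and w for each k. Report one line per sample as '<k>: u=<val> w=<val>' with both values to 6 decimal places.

k=0: b·v=8.19×(-0.459)=-3.759210; √(2b)=4.047221; u=(-3.759210+34.231)/4.047221=7.529065, w=(-3.759210−34.231)/4.047221=-9.386739

0: u=7.529065 w=-9.386739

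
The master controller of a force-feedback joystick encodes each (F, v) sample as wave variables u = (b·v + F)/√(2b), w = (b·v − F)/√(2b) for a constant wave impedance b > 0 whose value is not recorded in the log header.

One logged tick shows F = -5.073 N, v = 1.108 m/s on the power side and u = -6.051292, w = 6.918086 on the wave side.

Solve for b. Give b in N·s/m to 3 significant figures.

u + w = 0.866794;  u + w = √(2b)·v, so √(2b) = 0.866794/1.108 = 0.782305.
b = (√(2b))²/2 = 0.612001/2 = 0.306001.
(Check via u − w = 2F/√(2b): u − w = -12.969378, 2F/√(2b) = -12.969365.)

b = 0.306 N·s/m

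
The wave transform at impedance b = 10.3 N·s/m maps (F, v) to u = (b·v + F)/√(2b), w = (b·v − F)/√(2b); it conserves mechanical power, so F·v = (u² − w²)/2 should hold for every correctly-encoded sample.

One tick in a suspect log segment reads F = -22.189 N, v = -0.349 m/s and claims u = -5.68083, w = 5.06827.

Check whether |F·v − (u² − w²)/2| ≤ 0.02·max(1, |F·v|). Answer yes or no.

F·v = (-22.189)×(-0.349) = 7.7440 W.
(u² − w²)/2 = (32.2718 − 25.6874)/2 = 3.2922 W.
|Δ| = 4.4517;  2% of max(1, |F·v|) = 0.1549.

no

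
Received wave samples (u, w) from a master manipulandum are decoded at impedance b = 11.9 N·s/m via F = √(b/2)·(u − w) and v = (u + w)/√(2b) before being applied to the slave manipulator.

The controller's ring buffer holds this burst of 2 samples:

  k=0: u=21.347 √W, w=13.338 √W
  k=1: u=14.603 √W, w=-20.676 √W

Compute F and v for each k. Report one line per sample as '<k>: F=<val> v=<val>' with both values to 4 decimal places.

k=0: u−w=8.0090, u+w=34.6850; √(b/2)=2.4393, √(2b)=4.8785; F=2.4393×8.009=19.5361, v=34.6850/4.8785=7.1097
k=1: u−w=35.2790, u+w=-6.0730; √(b/2)=2.4393, √(2b)=4.8785; F=2.4393×35.279=86.0547, v=-6.0730/4.8785=-1.2448

0: F=19.5361 v=7.1097
1: F=86.0547 v=-1.2448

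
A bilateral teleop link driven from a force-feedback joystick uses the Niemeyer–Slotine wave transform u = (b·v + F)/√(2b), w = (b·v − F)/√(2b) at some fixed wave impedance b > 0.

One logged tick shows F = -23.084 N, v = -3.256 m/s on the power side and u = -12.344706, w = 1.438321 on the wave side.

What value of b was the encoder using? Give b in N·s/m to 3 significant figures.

b = 5.61 N·s/m

u + w = -10.906385;  u + w = √(2b)·v, so √(2b) = -10.906385/(-3.256) = 3.349627.
b = (√(2b))²/2 = 11.220000/2 = 5.610000.
(Check via u − w = 2F/√(2b): u − w = -13.783027, 2F/√(2b) = -13.783028.)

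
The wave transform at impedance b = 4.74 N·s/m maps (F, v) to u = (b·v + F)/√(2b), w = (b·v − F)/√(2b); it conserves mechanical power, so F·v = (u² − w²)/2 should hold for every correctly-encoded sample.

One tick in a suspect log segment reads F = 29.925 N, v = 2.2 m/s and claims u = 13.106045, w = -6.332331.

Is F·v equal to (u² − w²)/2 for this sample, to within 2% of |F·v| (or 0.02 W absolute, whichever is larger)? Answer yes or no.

F·v = 29.925×2.2 = 65.835000 W.
(u² − w²)/2 = (171.768416 − 40.098416)/2 = 65.835000 W.
|Δ| = 0.000000;  2% of max(1, |F·v|) = 1.316700.

yes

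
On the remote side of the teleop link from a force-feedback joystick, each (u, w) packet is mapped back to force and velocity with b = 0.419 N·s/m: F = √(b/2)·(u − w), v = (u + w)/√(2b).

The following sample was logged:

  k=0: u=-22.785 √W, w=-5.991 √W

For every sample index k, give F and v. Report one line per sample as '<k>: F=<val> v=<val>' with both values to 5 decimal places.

0: F=-7.68681 v=-31.43463

k=0: u−w=-16.79400, u+w=-28.77600; √(b/2)=0.45771, √(2b)=0.91542; F=0.45771×(-16.794)=-7.68681, v=-28.77600/0.91542=-31.43463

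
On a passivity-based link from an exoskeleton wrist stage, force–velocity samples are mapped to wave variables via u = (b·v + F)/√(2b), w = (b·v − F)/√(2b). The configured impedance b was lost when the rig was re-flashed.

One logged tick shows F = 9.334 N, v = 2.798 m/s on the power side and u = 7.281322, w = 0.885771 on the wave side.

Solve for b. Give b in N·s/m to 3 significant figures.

b = 4.26 N·s/m

u + w = 8.167093;  u + w = √(2b)·v, so √(2b) = 8.167093/2.798 = 2.918904.
b = (√(2b))²/2 = 8.520000/2 = 4.260000.
(Check via u − w = 2F/√(2b): u − w = 6.395551, 2F/√(2b) = 6.395552.)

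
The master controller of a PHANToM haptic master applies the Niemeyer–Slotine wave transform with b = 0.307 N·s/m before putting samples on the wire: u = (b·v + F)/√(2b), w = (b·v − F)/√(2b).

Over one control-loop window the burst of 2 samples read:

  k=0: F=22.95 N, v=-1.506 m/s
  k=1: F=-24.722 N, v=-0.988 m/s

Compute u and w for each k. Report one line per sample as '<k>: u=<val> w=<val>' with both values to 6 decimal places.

0: u=28.698556 w=-29.878630
1: u=-31.937093 w=31.162915

k=0: b·v=0.307×(-1.506)=-0.462342; √(2b)=0.783582; u=(-0.462342+22.95)/0.783582=28.698556, w=(-0.462342−22.95)/0.783582=-29.878630
k=1: b·v=0.307×(-0.988)=-0.303316; √(2b)=0.783582; u=(-0.303316+(-24.722))/0.783582=-31.937093, w=(-0.303316−(-24.722))/0.783582=31.162915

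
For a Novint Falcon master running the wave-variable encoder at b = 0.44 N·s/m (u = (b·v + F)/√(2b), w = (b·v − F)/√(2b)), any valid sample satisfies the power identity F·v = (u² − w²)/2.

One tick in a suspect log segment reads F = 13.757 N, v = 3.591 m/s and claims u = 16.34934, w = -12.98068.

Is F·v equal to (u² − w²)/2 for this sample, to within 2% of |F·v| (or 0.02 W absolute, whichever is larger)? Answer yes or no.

yes

F·v = 13.757×3.591 = 49.40139 W.
(u² − w²)/2 = (267.30092 − 168.49805)/2 = 49.40143 W.
|Δ| = 0.00005;  2% of max(1, |F·v|) = 0.98803.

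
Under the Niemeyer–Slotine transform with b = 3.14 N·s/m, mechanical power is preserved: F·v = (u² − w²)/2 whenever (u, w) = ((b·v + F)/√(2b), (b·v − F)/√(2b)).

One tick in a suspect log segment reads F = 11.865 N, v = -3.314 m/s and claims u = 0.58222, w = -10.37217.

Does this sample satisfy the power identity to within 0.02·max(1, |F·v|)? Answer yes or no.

F·v = 11.865×(-3.314) = -39.3206 W.
(u² − w²)/2 = (0.3390 − 107.5819)/2 = -53.6215 W.
|Δ| = 14.3009;  2% of max(1, |F·v|) = 0.7864.

no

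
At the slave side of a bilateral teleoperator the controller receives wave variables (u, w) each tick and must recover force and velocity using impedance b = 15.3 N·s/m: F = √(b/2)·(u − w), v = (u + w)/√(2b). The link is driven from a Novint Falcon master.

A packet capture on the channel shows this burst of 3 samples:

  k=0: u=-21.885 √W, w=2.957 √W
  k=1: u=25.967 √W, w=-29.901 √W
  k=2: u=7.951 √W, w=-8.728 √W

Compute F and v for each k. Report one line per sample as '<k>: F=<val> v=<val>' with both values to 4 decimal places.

0: F=-68.7096 v=-3.4217
1: F=154.5233 v=-0.7112
2: F=46.1318 v=-0.1405

k=0: u−w=-24.8420, u+w=-18.9280; √(b/2)=2.7659, √(2b)=5.5317; F=2.7659×(-24.842)=-68.7096, v=-18.9280/5.5317=-3.4217
k=1: u−w=55.8680, u+w=-3.9340; √(b/2)=2.7659, √(2b)=5.5317; F=2.7659×55.868=154.5233, v=-3.9340/5.5317=-0.7112
k=2: u−w=16.6790, u+w=-0.7770; √(b/2)=2.7659, √(2b)=5.5317; F=2.7659×16.679=46.1318, v=-0.7770/5.5317=-0.1405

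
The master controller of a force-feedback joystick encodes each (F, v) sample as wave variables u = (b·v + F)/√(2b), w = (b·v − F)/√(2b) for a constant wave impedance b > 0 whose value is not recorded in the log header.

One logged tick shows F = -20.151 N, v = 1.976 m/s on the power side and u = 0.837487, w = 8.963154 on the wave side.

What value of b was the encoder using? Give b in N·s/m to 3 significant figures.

b = 12.3 N·s/m

u + w = 9.800641;  u + w = √(2b)·v, so √(2b) = 9.800641/1.976 = 4.959839.
b = (√(2b))²/2 = 24.599999/2 = 12.299999.
(Check via u − w = 2F/√(2b): u − w = -8.125667, 2F/√(2b) = -8.125668.)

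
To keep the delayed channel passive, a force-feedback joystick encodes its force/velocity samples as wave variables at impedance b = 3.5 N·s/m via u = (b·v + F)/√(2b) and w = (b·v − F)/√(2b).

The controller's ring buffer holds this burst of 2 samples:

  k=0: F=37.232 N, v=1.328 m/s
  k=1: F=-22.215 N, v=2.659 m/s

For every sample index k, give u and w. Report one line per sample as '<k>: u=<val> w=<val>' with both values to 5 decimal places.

k=0: b·v=3.5×1.328=4.64800; √(2b)=2.64575; u=(4.64800+37.232)/2.64575=15.82915, w=(4.64800−37.232)/2.64575=-12.31559
k=1: b·v=3.5×2.659=9.30650; √(2b)=2.64575; u=(9.30650+(-22.215))/2.64575=-4.87895, w=(9.30650−(-22.215))/2.64575=11.91401

0: u=15.82915 w=-12.31559
1: u=-4.87895 w=11.91401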